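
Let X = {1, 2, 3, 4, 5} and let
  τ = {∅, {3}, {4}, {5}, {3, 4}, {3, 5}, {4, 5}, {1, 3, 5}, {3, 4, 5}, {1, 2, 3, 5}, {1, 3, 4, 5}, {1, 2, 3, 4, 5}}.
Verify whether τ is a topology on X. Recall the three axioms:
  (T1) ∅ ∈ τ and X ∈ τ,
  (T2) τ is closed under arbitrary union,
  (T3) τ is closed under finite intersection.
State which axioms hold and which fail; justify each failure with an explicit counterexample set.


τ IS a topology on X.

Axiom (T1): ∅ ∈ τ? Yes; X ∈ τ? Yes.
Axiom (T2/T3): check pairwise unions and intersections of members of τ.
All pairwise intersections and unions checked — each lies in τ. Therefore τ satisfies (T1), (T2), (T3): it IS a topology on X.


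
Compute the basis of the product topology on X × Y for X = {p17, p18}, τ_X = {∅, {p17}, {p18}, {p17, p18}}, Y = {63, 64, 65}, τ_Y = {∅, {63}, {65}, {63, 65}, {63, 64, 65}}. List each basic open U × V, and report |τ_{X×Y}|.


Basis B = {∅ × ∅, {p17} × {63}, {p17} × {65}, {p18} × {63}, {p18} × {65}, {p17} × {63, 65}, {p17, p18} × {63}, {p17, p18} × {65}, {p18} × {63, 65}, {p17} × {63, 64, 65}, {p18} × {63, 64, 65}, {p17, p18} × {63, 65}, {p17, p18} × {63, 64, 65}}; |τ_{X×Y}| = 25.

Enumerate products U × V with U ∈ τ_X, V ∈ τ_Y (deduplicated):
  ∅ × ∅ = {} (∅)
  {p17} × {63} = {(p17,63)}
  {p17} × {65} = {(p17,65)}
  {p18} × {63} = {(p18,63)}
  {p18} × {65} = {(p18,65)}
  {p17} × {63, 65} = {(p17,63), (p17,65)}
  {p17, p18} × {63} = {(p17,63), (p18,63)}
  {p17, p18} × {65} = {(p17,65), (p18,65)}
  {p18} × {63, 65} = {(p18,63), (p18,65)}
  {p17} × {63, 64, 65} = {(p17,63), (p17,64), (p17,65)}
  {p18} × {63, 64, 65} = {(p18,63), (p18,64), (p18,65)}
  {p17, p18} × {63, 65} = {(p17,63), (p17,65), (p18,63), (p18,65)}
  {p17, p18} × {63, 64, 65} = {(p17,63), (p17,64), (p17,65), (p18,63), (p18,64), (p18,65)}
These 13 distinct sets form the basis B.
Close under arbitrary unions to get τ_{X×Y}; counting gives |τ_{X×Y}| = 25.


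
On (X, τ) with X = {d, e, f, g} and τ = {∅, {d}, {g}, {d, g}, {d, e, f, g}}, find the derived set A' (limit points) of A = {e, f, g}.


A' = {e, f}

For each x ∈ X, list the open sets U ∈ τ with x ∈ U, then check whether U ∩ (A ∖ {x}) ≠ ∅ for every such U.
  x = d: open {d} ∋ x has {d} ∩ (A ∖ {d}) = ∅, so x is NOT a limit point.
  x = e: opens ∋ x are {d, e, f, g}; each meets A ∖ {e}, so x IS a limit point.
  x = f: opens ∋ x are {d, e, f, g}; each meets A ∖ {f}, so x IS a limit point.
  x = g: open {g} ∋ x has {g} ∩ (A ∖ {g}) = ∅, so x is NOT a limit point.
Collecting: A' = {e, f}.


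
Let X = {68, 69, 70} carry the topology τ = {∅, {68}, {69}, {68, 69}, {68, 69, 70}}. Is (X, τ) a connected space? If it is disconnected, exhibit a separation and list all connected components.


(X, τ) is connected.

Find clopen sets (U ∈ τ with X ∖ U ∈ τ):
  U = ∅, X ∖ U = {68, 69, 70} — both open, so U is clopen.
  U = {68, 69, 70}, X ∖ U = ∅ — both open, so U is clopen.
Only trivial clopens (∅ and X) exist, so (X, τ) is connected.
Compute connected components by grouping points that agree on all clopens:
  component: {68, 69, 70}


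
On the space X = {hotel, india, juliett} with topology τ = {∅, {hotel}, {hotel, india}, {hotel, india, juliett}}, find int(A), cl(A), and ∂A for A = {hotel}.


int(A) = {hotel}, cl(A) = {hotel, india, juliett}, ∂A = {india, juliett}.

Closed sets in (X, τ) are complements of opens:
  closed(X, τ) = {∅, {juliett}, {india, juliett}, {hotel, india, juliett}}.
int(A) = ⋃ {U ∈ τ : U ⊆ A}. Opens contained in A: ∅, {hotel}.
Taking the union of these: int(A) = {hotel}.
cl(A) = ⋂ {C closed : A ⊆ C}. Closed sets containing A: {hotel, india, juliett}.
Intersecting these: cl(A) = {hotel, india, juliett}.
∂A = cl(A) ∖ int(A) = {hotel, india, juliett} ∖ {hotel} = {india, juliett}.


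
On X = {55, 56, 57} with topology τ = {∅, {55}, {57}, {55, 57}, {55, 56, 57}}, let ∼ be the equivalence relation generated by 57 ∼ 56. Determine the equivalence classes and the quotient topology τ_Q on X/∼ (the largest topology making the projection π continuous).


X/∼ = {[55], [56=57]}; |τ_Q| = 3.

Equivalence classes: [55], [56=57].
Quotient map π: X → X/∼ sends 55 ↦ [55], 56 ↦ [56=57], 57 ↦ [56=57].
For each subset V ⊆ X/∼, compute π^{-1}(V) ⊆ X and check whether π^{-1}(V) ∈ τ. V is open in τ_Q iff π^{-1}(V) ∈ τ.
  V = {}: π^{-1}(V) = ∅ ∈ τ ✓.
  V = {[55]}: π^{-1}(V) = {55} ∈ τ ✓.
  V = {[56=57]}: π^{-1}(V) = {56, 57} ∉ τ ✗.
  V = {[55], [56=57]}: π^{-1}(V) = {55, 56, 57} ∈ τ ✓.
Open sets in the quotient: τ_Q = {{}, {[55]}, {[55], [56=57]}} (3 elements).


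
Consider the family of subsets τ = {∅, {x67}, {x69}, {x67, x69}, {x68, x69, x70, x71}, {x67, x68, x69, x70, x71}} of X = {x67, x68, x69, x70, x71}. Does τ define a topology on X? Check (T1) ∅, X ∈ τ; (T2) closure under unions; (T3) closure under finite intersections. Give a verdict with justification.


τ IS a topology on X.

Axiom (T1): ∅ ∈ τ? Yes; X ∈ τ? Yes.
Axiom (T2/T3): check pairwise unions and intersections of members of τ.
All pairwise intersections and unions checked — each lies in τ. Therefore τ satisfies (T1), (T2), (T3): it IS a topology on X.


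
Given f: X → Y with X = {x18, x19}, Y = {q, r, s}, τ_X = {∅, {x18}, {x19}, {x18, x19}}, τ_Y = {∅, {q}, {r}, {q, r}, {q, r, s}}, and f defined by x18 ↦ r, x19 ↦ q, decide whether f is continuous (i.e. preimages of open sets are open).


f IS continuous.

Compute f^{-1}(U) for each U ∈ τ_Y:
  U = ∅: f^{-1}(U) = ∅ ∈ τ_X ✓.
  U = {q}: f^{-1}(U) = {x19} ∈ τ_X ✓.
  U = {r}: f^{-1}(U) = {x18} ∈ τ_X ✓.
  U = {q, r}: f^{-1}(U) = {x18, x19} ∈ τ_X ✓.
  U = {q, r, s}: f^{-1}(U) = {x18, x19} ∈ τ_X ✓.
Every preimage lies in τ_X, so f IS continuous.


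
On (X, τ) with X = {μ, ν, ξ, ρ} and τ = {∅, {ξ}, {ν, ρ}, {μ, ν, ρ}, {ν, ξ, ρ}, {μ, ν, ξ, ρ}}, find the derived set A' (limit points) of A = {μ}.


A' = ∅

For each x ∈ X, list the open sets U ∈ τ with x ∈ U, then check whether U ∩ (A ∖ {x}) ≠ ∅ for every such U.
  x = μ: open {μ, ν, ρ} ∋ x has {μ, ν, ρ} ∩ (A ∖ {μ}) = ∅, so x is NOT a limit point.
  x = ν: open {ν, ρ} ∋ x has {ν, ρ} ∩ (A ∖ {ν}) = ∅, so x is NOT a limit point.
  x = ξ: open {ξ} ∋ x has {ξ} ∩ (A ∖ {ξ}) = ∅, so x is NOT a limit point.
  x = ρ: open {ν, ρ} ∋ x has {ν, ρ} ∩ (A ∖ {ρ}) = ∅, so x is NOT a limit point.
Collecting: A' = ∅.


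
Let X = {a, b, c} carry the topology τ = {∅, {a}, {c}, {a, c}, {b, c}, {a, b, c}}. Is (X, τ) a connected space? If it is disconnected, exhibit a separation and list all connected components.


(X, τ) is disconnected; components = [{a}, {b, c}].

Find clopen sets (U ∈ τ with X ∖ U ∈ τ):
  U = ∅, X ∖ U = {a, b, c} — both open, so U is clopen.
  U = {a}, X ∖ U = {b, c} — both open, so U is clopen.
  U = {b, c}, X ∖ U = {a} — both open, so U is clopen.
  U = {a, b, c}, X ∖ U = ∅ — both open, so U is clopen.
Nontrivial clopen(s) exist: e.g. {b, c}. So (X, τ) is disconnected.
Compute connected components by grouping points that agree on all clopens:
  component: {a}
  component: {b, c}


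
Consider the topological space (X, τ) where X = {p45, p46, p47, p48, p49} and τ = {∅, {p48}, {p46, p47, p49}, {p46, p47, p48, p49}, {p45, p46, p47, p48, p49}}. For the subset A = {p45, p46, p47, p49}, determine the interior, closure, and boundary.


int(A) = {p46, p47, p49}, cl(A) = {p45, p46, p47, p49}, ∂A = {p45}.

Closed sets in (X, τ) are complements of opens:
  closed(X, τ) = {∅, {p45}, {p45, p48}, {p45, p46, p47, p49}, {p45, p46, p47, p48, p49}}.
int(A) = ⋃ {U ∈ τ : U ⊆ A}. Opens contained in A: ∅, {p46, p47, p49}.
Taking the union of these: int(A) = {p46, p47, p49}.
cl(A) = ⋂ {C closed : A ⊆ C}. Closed sets containing A: {p45, p46, p47, p49}, {p45, p46, p47, p48, p49}.
Intersecting these: cl(A) = {p45, p46, p47, p49}.
∂A = cl(A) ∖ int(A) = {p45, p46, p47, p49} ∖ {p46, p47, p49} = {p45}.


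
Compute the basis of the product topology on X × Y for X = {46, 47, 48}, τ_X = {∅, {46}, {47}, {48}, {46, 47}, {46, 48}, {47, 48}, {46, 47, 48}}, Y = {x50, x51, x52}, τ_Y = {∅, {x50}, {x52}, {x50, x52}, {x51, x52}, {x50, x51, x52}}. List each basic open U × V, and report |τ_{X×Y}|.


Basis B = {∅ × ∅, {46} × {x50}, {46} × {x52}, {47} × {x50}, {47} × {x52}, {48} × {x50}, {48} × {x52}, {46} × {x50, x52}, {46, 47} × {x50}, {46, 48} × {x50}, {46} × {x51, x52}, {46, 47} × {x52}, {46, 48} × {x52}, {47} × {x50, x52}, {47, 48} × {x50}, {47} × {x51, x52}, {47, 48} × {x52}, {48} × {x50, x52}, {48} × {x51, x52}, {46} × {x50, x51, x52}, {46, 47, 48} × {x50}, {46, 47, 48} × {x52}, {47} × {x50, x51, x52}, {48} × {x50, x51, x52}, {46, 47} × {x50, x52}, {46, 48} × {x50, x52}, {46, 47} × {x51, x52}, {46, 48} × {x51, x52}, {47, 48} × {x50, x52}, {47, 48} × {x51, x52}, {46, 47} × {x50, x51, x52}, {46, 48} × {x50, x51, x52}, {46, 47, 48} × {x50, x52}, {46, 47, 48} × {x51, x52}, {47, 48} × {x50, x51, x52}, {46, 47, 48} × {x50, x51, x52}}; |τ_{X×Y}| = 216.

Enumerate products U × V with U ∈ τ_X, V ∈ τ_Y (deduplicated):
  ∅ × ∅ = {} (∅)
  {46} × {x50} = {(46,x50)}
  {46} × {x52} = {(46,x52)}
  {47} × {x50} = {(47,x50)}
  {47} × {x52} = {(47,x52)}
  {48} × {x50} = {(48,x50)}
  {48} × {x52} = {(48,x52)}
  {46} × {x50, x52} = {(46,x50), (46,x52)}
  {46, 47} × {x50} = {(46,x50), (47,x50)}
  {46, 48} × {x50} = {(46,x50), (48,x50)}
  {46} × {x51, x52} = {(46,x51), (46,x52)}
  {46, 47} × {x52} = {(46,x52), (47,x52)}
  {46, 48} × {x52} = {(46,x52), (48,x52)}
  {47} × {x50, x52} = {(47,x50), (47,x52)}
  {47, 48} × {x50} = {(47,x50), (48,x50)}
  {47} × {x51, x52} = {(47,x51), (47,x52)}
  {47, 48} × {x52} = {(47,x52), (48,x52)}
  {48} × {x50, x52} = {(48,x50), (48,x52)}
  {48} × {x51, x52} = {(48,x51), (48,x52)}
  {46} × {x50, x51, x52} = {(46,x50), (46,x51), (46,x52)}
  {46, 47, 48} × {x50} = {(46,x50), (47,x50), (48,x50)}
  {46, 47, 48} × {x52} = {(46,x52), (47,x52), (48,x52)}
  {47} × {x50, x51, x52} = {(47,x50), (47,x51), (47,x52)}
  {48} × {x50, x51, x52} = {(48,x50), (48,x51), (48,x52)}
  {46, 47} × {x50, x52} = {(46,x50), (46,x52), (47,x50), (47,x52)}
  {46, 48} × {x50, x52} = {(46,x50), (46,x52), (48,x50), (48,x52)}
  {46, 47} × {x51, x52} = {(46,x51), (46,x52), (47,x51), (47,x52)}
  {46, 48} × {x51, x52} = {(46,x51), (46,x52), (48,x51), (48,x52)}
  {47, 48} × {x50, x52} = {(47,x50), (47,x52), (48,x50), (48,x52)}
  {47, 48} × {x51, x52} = {(47,x51), (47,x52), (48,x51), (48,x52)}
  {46, 47} × {x50, x51, x52} = {(46,x50), (46,x51), (46,x52), (47,x50), (47,x51), (47,x52)}
  {46, 48} × {x50, x51, x52} = {(46,x50), (46,x51), (46,x52), (48,x50), (48,x51), (48,x52)}
  {46, 47, 48} × {x50, x52} = {(46,x50), (46,x52), (47,x50), (47,x52), (48,x50), (48,x52)}
  {46, 47, 48} × {x51, x52} = {(46,x51), (46,x52), (47,x51), (47,x52), (48,x51), (48,x52)}
  {47, 48} × {x50, x51, x52} = {(47,x50), (47,x51), (47,x52), (48,x50), (48,x51), (48,x52)}
  {46, 47, 48} × {x50, x51, x52} = {(46,x50), (46,x51), (46,x52), (47,x50), (47,x51), (47,x52), (48,x50), (48,x51), (48,x52)}
These 36 distinct sets form the basis B.
Close under arbitrary unions to get τ_{X×Y}; counting gives |τ_{X×Y}| = 216.


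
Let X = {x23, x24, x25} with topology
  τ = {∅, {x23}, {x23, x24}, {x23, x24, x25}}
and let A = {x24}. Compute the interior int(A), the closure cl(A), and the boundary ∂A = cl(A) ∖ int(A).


int(A) = ∅, cl(A) = {x24, x25}, ∂A = {x24, x25}.

Closed sets in (X, τ) are complements of opens:
  closed(X, τ) = {∅, {x25}, {x24, x25}, {x23, x24, x25}}.
int(A) = ⋃ {U ∈ τ : U ⊆ A}. Opens contained in A: ∅.
Taking the union of these: int(A) = ∅.
cl(A) = ⋂ {C closed : A ⊆ C}. Closed sets containing A: {x24, x25}, {x23, x24, x25}.
Intersecting these: cl(A) = {x24, x25}.
∂A = cl(A) ∖ int(A) = {x24, x25} ∖ ∅ = {x24, x25}.


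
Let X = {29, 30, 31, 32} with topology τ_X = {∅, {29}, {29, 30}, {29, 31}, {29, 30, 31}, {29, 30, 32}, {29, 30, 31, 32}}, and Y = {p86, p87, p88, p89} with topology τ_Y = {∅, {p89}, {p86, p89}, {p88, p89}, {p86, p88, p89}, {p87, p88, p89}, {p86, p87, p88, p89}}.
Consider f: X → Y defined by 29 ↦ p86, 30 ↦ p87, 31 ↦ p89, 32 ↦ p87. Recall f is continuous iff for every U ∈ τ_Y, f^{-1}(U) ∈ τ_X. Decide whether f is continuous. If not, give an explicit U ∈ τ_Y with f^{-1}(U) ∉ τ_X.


f is NOT continuous.

Compute f^{-1}(U) for each U ∈ τ_Y:
  U = ∅: f^{-1}(U) = ∅ ∈ τ_X ✓.
  U = {p89}: f^{-1}(U) = {31} ∉ τ_X ✗.
  U = {p86, p89}: f^{-1}(U) = {29, 31} ∈ τ_X ✓.
  U = {p88, p89}: f^{-1}(U) = {31} ∉ τ_X ✗.
  U = {p86, p88, p89}: f^{-1}(U) = {29, 31} ∈ τ_X ✓.
  U = {p87, p88, p89}: f^{-1}(U) = {30, 31, 32} ∉ τ_X ✗.
  U = {p86, p87, p88, p89}: f^{-1}(U) = {29, 30, 31, 32} ∈ τ_X ✓.
Found U = {p89} with f^{-1}(U) = {31} not in τ_X. Therefore f is NOT continuous.


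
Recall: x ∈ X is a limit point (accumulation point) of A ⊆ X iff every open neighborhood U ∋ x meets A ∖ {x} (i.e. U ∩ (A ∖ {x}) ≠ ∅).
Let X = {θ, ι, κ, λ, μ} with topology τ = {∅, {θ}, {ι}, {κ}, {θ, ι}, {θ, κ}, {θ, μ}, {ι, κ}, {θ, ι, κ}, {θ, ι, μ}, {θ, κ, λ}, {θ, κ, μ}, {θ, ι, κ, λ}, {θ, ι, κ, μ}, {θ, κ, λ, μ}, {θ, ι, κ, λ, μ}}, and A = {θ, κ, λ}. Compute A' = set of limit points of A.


A' = {λ, μ}

For each x ∈ X, list the open sets U ∈ τ with x ∈ U, then check whether U ∩ (A ∖ {x}) ≠ ∅ for every such U.
  x = θ: open {θ} ∋ x has {θ} ∩ (A ∖ {θ}) = ∅, so x is NOT a limit point.
  x = ι: open {ι} ∋ x has {ι} ∩ (A ∖ {ι}) = ∅, so x is NOT a limit point.
  x = κ: open {κ} ∋ x has {κ} ∩ (A ∖ {κ}) = ∅, so x is NOT a limit point.
  x = λ: opens ∋ x are {θ, κ, λ}, {θ, ι, κ, λ}, {θ, κ, λ, μ}, {θ, ι, κ, λ, μ}; each meets A ∖ {λ}, so x IS a limit point.
  x = μ: opens ∋ x are {θ, μ}, {θ, ι, μ}, {θ, κ, μ}, {θ, ι, κ, μ}, {θ, κ, λ, μ}, {θ, ι, κ, λ, μ}; each meets A ∖ {μ}, so x IS a limit point.
Collecting: A' = {λ, μ}.


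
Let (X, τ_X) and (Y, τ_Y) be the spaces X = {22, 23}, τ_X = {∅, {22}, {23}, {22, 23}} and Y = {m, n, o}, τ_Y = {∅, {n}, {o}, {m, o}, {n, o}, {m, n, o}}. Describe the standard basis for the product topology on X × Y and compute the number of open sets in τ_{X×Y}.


Basis B = {∅ × ∅, {22} × {n}, {22} × {o}, {23} × {n}, {23} × {o}, {22} × {m, o}, {22} × {n, o}, {22, 23} × {n}, {22, 23} × {o}, {23} × {m, o}, {23} × {n, o}, {22} × {m, n, o}, {23} × {m, n, o}, {22, 23} × {m, o}, {22, 23} × {n, o}, {22, 23} × {m, n, o}}; |τ_{X×Y}| = 36.

Enumerate products U × V with U ∈ τ_X, V ∈ τ_Y (deduplicated):
  ∅ × ∅ = {} (∅)
  {22} × {n} = {(22,n)}
  {22} × {o} = {(22,o)}
  {23} × {n} = {(23,n)}
  {23} × {o} = {(23,o)}
  {22} × {m, o} = {(22,m), (22,o)}
  {22} × {n, o} = {(22,n), (22,o)}
  {22, 23} × {n} = {(22,n), (23,n)}
  {22, 23} × {o} = {(22,o), (23,o)}
  {23} × {m, o} = {(23,m), (23,o)}
  {23} × {n, o} = {(23,n), (23,o)}
  {22} × {m, n, o} = {(22,m), (22,n), (22,o)}
  {23} × {m, n, o} = {(23,m), (23,n), (23,o)}
  {22, 23} × {m, o} = {(22,m), (22,o), (23,m), (23,o)}
  {22, 23} × {n, o} = {(22,n), (22,o), (23,n), (23,o)}
  {22, 23} × {m, n, o} = {(22,m), (22,n), (22,o), (23,m), (23,n), (23,o)}
These 16 distinct sets form the basis B.
Close under arbitrary unions to get τ_{X×Y}; counting gives |τ_{X×Y}| = 36.


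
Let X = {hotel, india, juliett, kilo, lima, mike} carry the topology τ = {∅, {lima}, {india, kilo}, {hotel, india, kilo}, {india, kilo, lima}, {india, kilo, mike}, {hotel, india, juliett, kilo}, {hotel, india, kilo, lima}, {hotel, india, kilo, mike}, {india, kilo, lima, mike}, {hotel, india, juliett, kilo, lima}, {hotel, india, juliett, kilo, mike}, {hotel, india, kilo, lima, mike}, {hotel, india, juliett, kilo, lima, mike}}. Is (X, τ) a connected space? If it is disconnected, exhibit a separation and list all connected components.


(X, τ) is disconnected; components = [{lima}, {hotel, india, juliett, kilo, mike}].

Find clopen sets (U ∈ τ with X ∖ U ∈ τ):
  U = ∅, X ∖ U = {hotel, india, juliett, kilo, lima, mike} — both open, so U is clopen.
  U = {lima}, X ∖ U = {hotel, india, juliett, kilo, mike} — both open, so U is clopen.
  U = {hotel, india, juliett, kilo, mike}, X ∖ U = {lima} — both open, so U is clopen.
  U = {hotel, india, juliett, kilo, lima, mike}, X ∖ U = ∅ — both open, so U is clopen.
Nontrivial clopen(s) exist: e.g. {hotel, india, juliett, kilo, mike}. So (X, τ) is disconnected.
Compute connected components by grouping points that agree on all clopens:
  component: {lima}
  component: {hotel, india, juliett, kilo, mike}


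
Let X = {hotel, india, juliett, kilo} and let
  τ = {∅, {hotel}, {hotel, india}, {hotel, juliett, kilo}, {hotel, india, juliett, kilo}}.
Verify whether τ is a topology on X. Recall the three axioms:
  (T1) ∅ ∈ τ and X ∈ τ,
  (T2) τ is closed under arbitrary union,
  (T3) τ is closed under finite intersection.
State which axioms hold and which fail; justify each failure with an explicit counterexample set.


τ IS a topology on X.

Axiom (T1): ∅ ∈ τ? Yes; X ∈ τ? Yes.
Axiom (T2/T3): check pairwise unions and intersections of members of τ.
All pairwise intersections and unions checked — each lies in τ. Therefore τ satisfies (T1), (T2), (T3): it IS a topology on X.


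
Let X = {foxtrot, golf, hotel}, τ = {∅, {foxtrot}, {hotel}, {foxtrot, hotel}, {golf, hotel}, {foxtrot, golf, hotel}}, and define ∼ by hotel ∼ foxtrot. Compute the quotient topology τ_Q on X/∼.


X/∼ = {[foxtrot=hotel], [golf]}; |τ_Q| = 3.

Equivalence classes: [foxtrot=hotel], [golf].
Quotient map π: X → X/∼ sends foxtrot ↦ [foxtrot=hotel], golf ↦ [golf], hotel ↦ [foxtrot=hotel].
For each subset V ⊆ X/∼, compute π^{-1}(V) ⊆ X and check whether π^{-1}(V) ∈ τ. V is open in τ_Q iff π^{-1}(V) ∈ τ.
  V = {}: π^{-1}(V) = ∅ ∈ τ ✓.
  V = {[foxtrot=hotel]}: π^{-1}(V) = {foxtrot, hotel} ∈ τ ✓.
  V = {[golf]}: π^{-1}(V) = {golf} ∉ τ ✗.
  V = {[foxtrot=hotel], [golf]}: π^{-1}(V) = {foxtrot, golf, hotel} ∈ τ ✓.
Open sets in the quotient: τ_Q = {{}, {[foxtrot=hotel]}, {[foxtrot=hotel], [golf]}} (3 elements).


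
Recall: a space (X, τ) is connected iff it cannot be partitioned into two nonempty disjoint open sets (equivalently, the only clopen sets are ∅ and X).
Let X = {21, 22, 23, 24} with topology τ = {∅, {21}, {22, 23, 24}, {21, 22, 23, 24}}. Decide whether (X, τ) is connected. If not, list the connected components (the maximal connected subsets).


(X, τ) is disconnected; components = [{21}, {22, 23, 24}].

Find clopen sets (U ∈ τ with X ∖ U ∈ τ):
  U = ∅, X ∖ U = {21, 22, 23, 24} — both open, so U is clopen.
  U = {21}, X ∖ U = {22, 23, 24} — both open, so U is clopen.
  U = {22, 23, 24}, X ∖ U = {21} — both open, so U is clopen.
  U = {21, 22, 23, 24}, X ∖ U = ∅ — both open, so U is clopen.
Nontrivial clopen(s) exist: e.g. {21}. So (X, τ) is disconnected.
Compute connected components by grouping points that agree on all clopens:
  component: {21}
  component: {22, 23, 24}


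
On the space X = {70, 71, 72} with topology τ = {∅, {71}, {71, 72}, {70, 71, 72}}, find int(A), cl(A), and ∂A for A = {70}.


int(A) = ∅, cl(A) = {70}, ∂A = {70}.

Closed sets in (X, τ) are complements of opens:
  closed(X, τ) = {∅, {70}, {70, 72}, {70, 71, 72}}.
int(A) = ⋃ {U ∈ τ : U ⊆ A}. Opens contained in A: ∅.
Taking the union of these: int(A) = ∅.
cl(A) = ⋂ {C closed : A ⊆ C}. Closed sets containing A: {70}, {70, 72}, {70, 71, 72}.
Intersecting these: cl(A) = {70}.
∂A = cl(A) ∖ int(A) = {70} ∖ ∅ = {70}.


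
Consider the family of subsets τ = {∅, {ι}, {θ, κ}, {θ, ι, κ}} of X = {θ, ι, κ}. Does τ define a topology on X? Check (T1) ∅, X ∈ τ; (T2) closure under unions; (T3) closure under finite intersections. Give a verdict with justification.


τ IS a topology on X.

Axiom (T1): ∅ ∈ τ? Yes; X ∈ τ? Yes.
Axiom (T2/T3): check pairwise unions and intersections of members of τ.
All pairwise intersections and unions checked — each lies in τ. Therefore τ satisfies (T1), (T2), (T3): it IS a topology on X.


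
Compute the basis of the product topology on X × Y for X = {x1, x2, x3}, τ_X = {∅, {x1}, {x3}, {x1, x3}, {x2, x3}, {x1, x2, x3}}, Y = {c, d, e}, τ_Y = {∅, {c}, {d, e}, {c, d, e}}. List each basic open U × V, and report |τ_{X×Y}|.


Basis B = {∅ × ∅, {x1} × {c}, {x3} × {c}, {x1, x3} × {c}, {x1} × {d, e}, {x2, x3} × {c}, {x3} × {d, e}, {x1} × {c, d, e}, {x1, x2, x3} × {c}, {x3} × {c, d, e}, {x1, x3} × {d, e}, {x2, x3} × {d, e}, {x1, x3} × {c, d, e}, {x1, x2, x3} × {d, e}, {x2, x3} × {c, d, e}, {x1, x2, x3} × {c, d, e}}; |τ_{X×Y}| = 36.

Enumerate products U × V with U ∈ τ_X, V ∈ τ_Y (deduplicated):
  ∅ × ∅ = {} (∅)
  {x1} × {c} = {(x1,c)}
  {x3} × {c} = {(x3,c)}
  {x1, x3} × {c} = {(x1,c), (x3,c)}
  {x1} × {d, e} = {(x1,d), (x1,e)}
  {x2, x3} × {c} = {(x2,c), (x3,c)}
  {x3} × {d, e} = {(x3,d), (x3,e)}
  {x1} × {c, d, e} = {(x1,c), (x1,d), (x1,e)}
  {x1, x2, x3} × {c} = {(x1,c), (x2,c), (x3,c)}
  {x3} × {c, d, e} = {(x3,c), (x3,d), (x3,e)}
  {x1, x3} × {d, e} = {(x1,d), (x1,e), (x3,d), (x3,e)}
  {x2, x3} × {d, e} = {(x2,d), (x2,e), (x3,d), (x3,e)}
  {x1, x3} × {c, d, e} = {(x1,c), (x1,d), (x1,e), (x3,c), (x3,d), (x3,e)}
  {x1, x2, x3} × {d, e} = {(x1,d), (x1,e), (x2,d), (x2,e), (x3,d), (x3,e)}
  {x2, x3} × {c, d, e} = {(x2,c), (x2,d), (x2,e), (x3,c), (x3,d), (x3,e)}
  {x1, x2, x3} × {c, d, e} = {(x1,c), (x1,d), (x1,e), (x2,c), (x2,d), (x2,e), (x3,c), (x3,d), (x3,e)}
These 16 distinct sets form the basis B.
Close under arbitrary unions to get τ_{X×Y}; counting gives |τ_{X×Y}| = 36.


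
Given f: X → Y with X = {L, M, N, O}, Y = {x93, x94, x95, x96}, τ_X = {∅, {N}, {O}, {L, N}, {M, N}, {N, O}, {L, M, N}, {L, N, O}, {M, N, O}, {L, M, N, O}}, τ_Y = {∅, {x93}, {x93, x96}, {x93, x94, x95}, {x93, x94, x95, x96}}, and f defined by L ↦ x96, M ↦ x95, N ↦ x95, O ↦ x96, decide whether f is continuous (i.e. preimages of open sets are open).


f is NOT continuous.

Compute f^{-1}(U) for each U ∈ τ_Y:
  U = ∅: f^{-1}(U) = ∅ ∈ τ_X ✓.
  U = {x93}: f^{-1}(U) = ∅ ∈ τ_X ✓.
  U = {x93, x96}: f^{-1}(U) = {L, O} ∉ τ_X ✗.
  U = {x93, x94, x95}: f^{-1}(U) = {M, N} ∈ τ_X ✓.
  U = {x93, x94, x95, x96}: f^{-1}(U) = {L, M, N, O} ∈ τ_X ✓.
Found U = {x93, x96} with f^{-1}(U) = {L, O} not in τ_X. Therefore f is NOT continuous.


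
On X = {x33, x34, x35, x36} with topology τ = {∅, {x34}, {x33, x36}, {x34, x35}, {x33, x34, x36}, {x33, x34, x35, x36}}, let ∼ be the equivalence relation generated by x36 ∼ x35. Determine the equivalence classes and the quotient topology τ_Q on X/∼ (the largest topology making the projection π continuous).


X/∼ = {[x33], [x34], [x35=x36]}; |τ_Q| = 3.

Equivalence classes: [x33], [x34], [x35=x36].
Quotient map π: X → X/∼ sends x33 ↦ [x33], x34 ↦ [x34], x35 ↦ [x35=x36], x36 ↦ [x35=x36].
For each subset V ⊆ X/∼, compute π^{-1}(V) ⊆ X and check whether π^{-1}(V) ∈ τ. V is open in τ_Q iff π^{-1}(V) ∈ τ.
  V = {}: π^{-1}(V) = ∅ ∈ τ ✓.
  V = {[x33]}: π^{-1}(V) = {x33} ∉ τ ✗.
  V = {[x34]}: π^{-1}(V) = {x34} ∈ τ ✓.
  V = {[x33], [x34]}: π^{-1}(V) = {x33, x34} ∉ τ ✗.
  V = {[x35=x36]}: π^{-1}(V) = {x35, x36} ∉ τ ✗.
  V = {[x33], [x35=x36]}: π^{-1}(V) = {x33, x35, x36} ∉ τ ✗.
  V = {[x34], [x35=x36]}: π^{-1}(V) = {x34, x35, x36} ∉ τ ✗.
  V = {[x33], [x34], [x35=x36]}: π^{-1}(V) = {x33, x34, x35, x36} ∈ τ ✓.
Open sets in the quotient: τ_Q = {{}, {[x34]}, {[x33], [x34], [x35=x36]}} (3 elements).


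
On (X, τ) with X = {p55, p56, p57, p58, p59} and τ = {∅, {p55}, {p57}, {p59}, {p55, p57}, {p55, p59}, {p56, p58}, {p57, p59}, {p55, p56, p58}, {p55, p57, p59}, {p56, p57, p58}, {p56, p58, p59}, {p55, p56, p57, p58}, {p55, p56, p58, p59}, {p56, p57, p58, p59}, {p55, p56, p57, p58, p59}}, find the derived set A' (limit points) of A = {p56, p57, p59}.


A' = {p58}

For each x ∈ X, list the open sets U ∈ τ with x ∈ U, then check whether U ∩ (A ∖ {x}) ≠ ∅ for every such U.
  x = p55: open {p55} ∋ x has {p55} ∩ (A ∖ {p55}) = ∅, so x is NOT a limit point.
  x = p56: open {p56, p58} ∋ x has {p56, p58} ∩ (A ∖ {p56}) = ∅, so x is NOT a limit point.
  x = p57: open {p57} ∋ x has {p57} ∩ (A ∖ {p57}) = ∅, so x is NOT a limit point.
  x = p58: opens ∋ x are {p56, p58}, {p55, p56, p58}, {p56, p57, p58}, {p56, p58, p59}, {p55, p56, p57, p58}, {p55, p56, p58, p59}, {p56, p57, p58, p59}, {p55, p56, p57, p58, p59}; each meets A ∖ {p58}, so x IS a limit point.
  x = p59: open {p59} ∋ x has {p59} ∩ (A ∖ {p59}) = ∅, so x is NOT a limit point.
Collecting: A' = {p58}.


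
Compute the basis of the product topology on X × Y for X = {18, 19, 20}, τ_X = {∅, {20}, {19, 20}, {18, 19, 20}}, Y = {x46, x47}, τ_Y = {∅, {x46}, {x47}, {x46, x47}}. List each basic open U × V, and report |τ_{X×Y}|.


Basis B = {∅ × ∅, {20} × {x46}, {20} × {x47}, {19, 20} × {x46}, {19, 20} × {x47}, {20} × {x46, x47}, {18, 19, 20} × {x46}, {18, 19, 20} × {x47}, {19, 20} × {x46, x47}, {18, 19, 20} × {x46, x47}}; |τ_{X×Y}| = 16.

Enumerate products U × V with U ∈ τ_X, V ∈ τ_Y (deduplicated):
  ∅ × ∅ = {} (∅)
  {20} × {x46} = {(20,x46)}
  {20} × {x47} = {(20,x47)}
  {19, 20} × {x46} = {(19,x46), (20,x46)}
  {19, 20} × {x47} = {(19,x47), (20,x47)}
  {20} × {x46, x47} = {(20,x46), (20,x47)}
  {18, 19, 20} × {x46} = {(18,x46), (19,x46), (20,x46)}
  {18, 19, 20} × {x47} = {(18,x47), (19,x47), (20,x47)}
  {19, 20} × {x46, x47} = {(19,x46), (19,x47), (20,x46), (20,x47)}
  {18, 19, 20} × {x46, x47} = {(18,x46), (18,x47), (19,x46), (19,x47), (20,x46), (20,x47)}
These 10 distinct sets form the basis B.
Close under arbitrary unions to get τ_{X×Y}; counting gives |τ_{X×Y}| = 16.


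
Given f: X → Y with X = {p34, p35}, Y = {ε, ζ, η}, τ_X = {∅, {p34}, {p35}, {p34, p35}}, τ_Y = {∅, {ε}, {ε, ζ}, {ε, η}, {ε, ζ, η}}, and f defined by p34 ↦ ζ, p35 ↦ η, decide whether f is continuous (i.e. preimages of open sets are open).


f IS continuous.

Compute f^{-1}(U) for each U ∈ τ_Y:
  U = ∅: f^{-1}(U) = ∅ ∈ τ_X ✓.
  U = {ε}: f^{-1}(U) = ∅ ∈ τ_X ✓.
  U = {ε, ζ}: f^{-1}(U) = {p34} ∈ τ_X ✓.
  U = {ε, η}: f^{-1}(U) = {p35} ∈ τ_X ✓.
  U = {ε, ζ, η}: f^{-1}(U) = {p34, p35} ∈ τ_X ✓.
Every preimage lies in τ_X, so f IS continuous.


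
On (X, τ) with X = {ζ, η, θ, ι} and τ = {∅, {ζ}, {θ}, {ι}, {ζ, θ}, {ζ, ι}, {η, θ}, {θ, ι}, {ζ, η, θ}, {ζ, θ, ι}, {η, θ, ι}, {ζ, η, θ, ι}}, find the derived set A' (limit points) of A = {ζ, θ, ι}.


A' = {η}

For each x ∈ X, list the open sets U ∈ τ with x ∈ U, then check whether U ∩ (A ∖ {x}) ≠ ∅ for every such U.
  x = ζ: open {ζ} ∋ x has {ζ} ∩ (A ∖ {ζ}) = ∅, so x is NOT a limit point.
  x = η: opens ∋ x are {η, θ}, {ζ, η, θ}, {η, θ, ι}, {ζ, η, θ, ι}; each meets A ∖ {η}, so x IS a limit point.
  x = θ: open {θ} ∋ x has {θ} ∩ (A ∖ {θ}) = ∅, so x is NOT a limit point.
  x = ι: open {ι} ∋ x has {ι} ∩ (A ∖ {ι}) = ∅, so x is NOT a limit point.
Collecting: A' = {η}.


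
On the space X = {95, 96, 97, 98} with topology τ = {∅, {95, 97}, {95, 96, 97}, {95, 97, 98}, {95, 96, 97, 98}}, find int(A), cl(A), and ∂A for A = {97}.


int(A) = ∅, cl(A) = {95, 96, 97, 98}, ∂A = {95, 96, 97, 98}.

Closed sets in (X, τ) are complements of opens:
  closed(X, τ) = {∅, {96}, {98}, {96, 98}, {95, 96, 97, 98}}.
int(A) = ⋃ {U ∈ τ : U ⊆ A}. Opens contained in A: ∅.
Taking the union of these: int(A) = ∅.
cl(A) = ⋂ {C closed : A ⊆ C}. Closed sets containing A: {95, 96, 97, 98}.
Intersecting these: cl(A) = {95, 96, 97, 98}.
∂A = cl(A) ∖ int(A) = {95, 96, 97, 98} ∖ ∅ = {95, 96, 97, 98}.


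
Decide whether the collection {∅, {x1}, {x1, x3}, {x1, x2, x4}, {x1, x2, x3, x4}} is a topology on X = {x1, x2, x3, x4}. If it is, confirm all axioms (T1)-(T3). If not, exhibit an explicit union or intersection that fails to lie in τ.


τ IS a topology on X.

Axiom (T1): ∅ ∈ τ? Yes; X ∈ τ? Yes.
Axiom (T2/T3): check pairwise unions and intersections of members of τ.
All pairwise intersections and unions checked — each lies in τ. Therefore τ satisfies (T1), (T2), (T3): it IS a topology on X.


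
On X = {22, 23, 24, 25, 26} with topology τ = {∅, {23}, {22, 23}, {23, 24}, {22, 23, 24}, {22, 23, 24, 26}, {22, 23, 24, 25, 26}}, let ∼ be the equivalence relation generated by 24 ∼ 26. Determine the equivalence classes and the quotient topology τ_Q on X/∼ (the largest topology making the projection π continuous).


X/∼ = {[22], [23], [24=26], [25]}; |τ_Q| = 5.

Equivalence classes: [22], [23], [24=26], [25].
Quotient map π: X → X/∼ sends 22 ↦ [22], 23 ↦ [23], 24 ↦ [24=26], 25 ↦ [25], 26 ↦ [24=26].
For each subset V ⊆ X/∼, compute π^{-1}(V) ⊆ X and check whether π^{-1}(V) ∈ τ. V is open in τ_Q iff π^{-1}(V) ∈ τ.
  V = {}: π^{-1}(V) = ∅ ∈ τ ✓.
  V = {[22]}: π^{-1}(V) = {22} ∉ τ ✗.
  V = {[23]}: π^{-1}(V) = {23} ∈ τ ✓.
  V = {[22], [23]}: π^{-1}(V) = {22, 23} ∈ τ ✓.
  V = {[24=26]}: π^{-1}(V) = {24, 26} ∉ τ ✗.
  V = {[22], [24=26]}: π^{-1}(V) = {22, 24, 26} ∉ τ ✗.
  V = {[23], [24=26]}: π^{-1}(V) = {23, 24, 26} ∉ τ ✗.
  V = {[22], [23], [24=26]}: π^{-1}(V) = {22, 23, 24, 26} ∈ τ ✓.
  V = {[25]}: π^{-1}(V) = {25} ∉ τ ✗.
  V = {[22], [25]}: π^{-1}(V) = {22, 25} ∉ τ ✗.
  V = {[23], [25]}: π^{-1}(V) = {23, 25} ∉ τ ✗.
  V = {[22], [23], [25]}: π^{-1}(V) = {22, 23, 25} ∉ τ ✗.
  V = {[24=26], [25]}: π^{-1}(V) = {24, 25, 26} ∉ τ ✗.
  V = {[22], [24=26], [25]}: π^{-1}(V) = {22, 24, 25, 26} ∉ τ ✗.
  V = {[23], [24=26], [25]}: π^{-1}(V) = {23, 24, 25, 26} ∉ τ ✗.
  V = {[22], [23], [24=26], [25]}: π^{-1}(V) = {22, 23, 24, 25, 26} ∈ τ ✓.
Open sets in the quotient: τ_Q = {{}, {[23]}, {[22], [23]}, {[22], [23], [24=26]}, {[22], [23], [24=26], [25]}} (5 elements).


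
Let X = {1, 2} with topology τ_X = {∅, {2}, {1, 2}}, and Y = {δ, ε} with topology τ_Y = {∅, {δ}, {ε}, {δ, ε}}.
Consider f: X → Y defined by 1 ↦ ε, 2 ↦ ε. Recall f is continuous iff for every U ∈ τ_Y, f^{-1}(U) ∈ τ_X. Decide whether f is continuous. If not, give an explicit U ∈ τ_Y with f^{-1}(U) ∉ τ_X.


f IS continuous.

Compute f^{-1}(U) for each U ∈ τ_Y:
  U = ∅: f^{-1}(U) = ∅ ∈ τ_X ✓.
  U = {δ}: f^{-1}(U) = ∅ ∈ τ_X ✓.
  U = {ε}: f^{-1}(U) = {1, 2} ∈ τ_X ✓.
  U = {δ, ε}: f^{-1}(U) = {1, 2} ∈ τ_X ✓.
Every preimage lies in τ_X, so f IS continuous.


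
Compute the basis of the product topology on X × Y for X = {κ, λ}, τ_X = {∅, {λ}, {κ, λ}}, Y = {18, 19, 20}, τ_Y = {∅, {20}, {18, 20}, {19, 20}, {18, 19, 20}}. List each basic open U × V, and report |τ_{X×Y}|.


Basis B = {∅ × ∅, {λ} × {20}, {κ, λ} × {20}, {λ} × {18, 20}, {λ} × {19, 20}, {λ} × {18, 19, 20}, {κ, λ} × {18, 20}, {κ, λ} × {19, 20}, {κ, λ} × {18, 19, 20}}; |τ_{X×Y}| = 14.

Enumerate products U × V with U ∈ τ_X, V ∈ τ_Y (deduplicated):
  ∅ × ∅ = {} (∅)
  {λ} × {20} = {(λ,20)}
  {κ, λ} × {20} = {(κ,20), (λ,20)}
  {λ} × {18, 20} = {(λ,18), (λ,20)}
  {λ} × {19, 20} = {(λ,19), (λ,20)}
  {λ} × {18, 19, 20} = {(λ,18), (λ,19), (λ,20)}
  {κ, λ} × {18, 20} = {(κ,18), (κ,20), (λ,18), (λ,20)}
  {κ, λ} × {19, 20} = {(κ,19), (κ,20), (λ,19), (λ,20)}
  {κ, λ} × {18, 19, 20} = {(κ,18), (κ,19), (κ,20), (λ,18), (λ,19), (λ,20)}
These 9 distinct sets form the basis B.
Close under arbitrary unions to get τ_{X×Y}; counting gives |τ_{X×Y}| = 14.


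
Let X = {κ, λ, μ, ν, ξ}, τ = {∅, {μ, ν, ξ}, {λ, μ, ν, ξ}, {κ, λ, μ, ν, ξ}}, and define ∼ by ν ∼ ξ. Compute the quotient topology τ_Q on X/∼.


X/∼ = {[κ], [λ], [μ], [ν=ξ]}; |τ_Q| = 4.

Equivalence classes: [κ], [λ], [μ], [ν=ξ].
Quotient map π: X → X/∼ sends κ ↦ [κ], λ ↦ [λ], μ ↦ [μ], ν ↦ [ν=ξ], ξ ↦ [ν=ξ].
For each subset V ⊆ X/∼, compute π^{-1}(V) ⊆ X and check whether π^{-1}(V) ∈ τ. V is open in τ_Q iff π^{-1}(V) ∈ τ.
  V = {}: π^{-1}(V) = ∅ ∈ τ ✓.
  V = {[κ]}: π^{-1}(V) = {κ} ∉ τ ✗.
  V = {[λ]}: π^{-1}(V) = {λ} ∉ τ ✗.
  V = {[κ], [λ]}: π^{-1}(V) = {κ, λ} ∉ τ ✗.
  V = {[μ]}: π^{-1}(V) = {μ} ∉ τ ✗.
  V = {[κ], [μ]}: π^{-1}(V) = {κ, μ} ∉ τ ✗.
  V = {[λ], [μ]}: π^{-1}(V) = {λ, μ} ∉ τ ✗.
  V = {[κ], [λ], [μ]}: π^{-1}(V) = {κ, λ, μ} ∉ τ ✗.
  V = {[ν=ξ]}: π^{-1}(V) = {ν, ξ} ∉ τ ✗.
  V = {[κ], [ν=ξ]}: π^{-1}(V) = {κ, ν, ξ} ∉ τ ✗.
  V = {[λ], [ν=ξ]}: π^{-1}(V) = {λ, ν, ξ} ∉ τ ✗.
  V = {[κ], [λ], [ν=ξ]}: π^{-1}(V) = {κ, λ, ν, ξ} ∉ τ ✗.
  V = {[μ], [ν=ξ]}: π^{-1}(V) = {μ, ν, ξ} ∈ τ ✓.
  V = {[κ], [μ], [ν=ξ]}: π^{-1}(V) = {κ, μ, ν, ξ} ∉ τ ✗.
  V = {[λ], [μ], [ν=ξ]}: π^{-1}(V) = {λ, μ, ν, ξ} ∈ τ ✓.
  V = {[κ], [λ], [μ], [ν=ξ]}: π^{-1}(V) = {κ, λ, μ, ν, ξ} ∈ τ ✓.
Open sets in the quotient: τ_Q = {{}, {[μ], [ν=ξ]}, {[λ], [μ], [ν=ξ]}, {[κ], [λ], [μ], [ν=ξ]}} (4 elements).


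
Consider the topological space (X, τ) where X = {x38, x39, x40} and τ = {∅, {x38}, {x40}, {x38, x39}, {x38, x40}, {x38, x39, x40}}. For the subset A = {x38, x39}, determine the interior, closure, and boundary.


int(A) = {x38, x39}, cl(A) = {x38, x39}, ∂A = ∅.

Closed sets in (X, τ) are complements of opens:
  closed(X, τ) = {∅, {x39}, {x40}, {x38, x39}, {x39, x40}, {x38, x39, x40}}.
int(A) = ⋃ {U ∈ τ : U ⊆ A}. Opens contained in A: ∅, {x38}, {x38, x39}.
Taking the union of these: int(A) = {x38, x39}.
cl(A) = ⋂ {C closed : A ⊆ C}. Closed sets containing A: {x38, x39}, {x38, x39, x40}.
Intersecting these: cl(A) = {x38, x39}.
∂A = cl(A) ∖ int(A) = {x38, x39} ∖ {x38, x39} = ∅.


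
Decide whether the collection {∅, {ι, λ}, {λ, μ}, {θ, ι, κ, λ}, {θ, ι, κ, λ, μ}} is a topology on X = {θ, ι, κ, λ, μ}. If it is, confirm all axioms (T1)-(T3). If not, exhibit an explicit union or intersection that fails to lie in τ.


τ is NOT a topology on X.

Axiom (T1): ∅ ∈ τ? Yes; X ∈ τ? Yes.
Axiom (T2/T3): check pairwise unions and intersections of members of τ.
Counterexample for (T3): {ι, λ} ∩ {λ, μ} = {λ} ∉ τ. Therefore τ is NOT a topology.


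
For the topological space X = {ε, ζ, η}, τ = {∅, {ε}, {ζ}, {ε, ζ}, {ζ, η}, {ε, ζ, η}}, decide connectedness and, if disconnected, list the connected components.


(X, τ) is disconnected; components = [{ε}, {ζ, η}].

Find clopen sets (U ∈ τ with X ∖ U ∈ τ):
  U = ∅, X ∖ U = {ε, ζ, η} — both open, so U is clopen.
  U = {ε}, X ∖ U = {ζ, η} — both open, so U is clopen.
  U = {ζ, η}, X ∖ U = {ε} — both open, so U is clopen.
  U = {ε, ζ, η}, X ∖ U = ∅ — both open, so U is clopen.
Nontrivial clopen(s) exist: e.g. {ε}. So (X, τ) is disconnected.
Compute connected components by grouping points that agree on all clopens:
  component: {ε}
  component: {ζ, η}


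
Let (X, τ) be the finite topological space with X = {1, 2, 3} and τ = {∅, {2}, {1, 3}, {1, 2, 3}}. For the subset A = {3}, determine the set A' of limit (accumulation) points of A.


A' = {1}

For each x ∈ X, list the open sets U ∈ τ with x ∈ U, then check whether U ∩ (A ∖ {x}) ≠ ∅ for every such U.
  x = 1: opens ∋ x are {1, 3}, {1, 2, 3}; each meets A ∖ {1}, so x IS a limit point.
  x = 2: open {2} ∋ x has {2} ∩ (A ∖ {2}) = ∅, so x is NOT a limit point.
  x = 3: open {1, 3} ∋ x has {1, 3} ∩ (A ∖ {3}) = ∅, so x is NOT a limit point.
Collecting: A' = {1}.


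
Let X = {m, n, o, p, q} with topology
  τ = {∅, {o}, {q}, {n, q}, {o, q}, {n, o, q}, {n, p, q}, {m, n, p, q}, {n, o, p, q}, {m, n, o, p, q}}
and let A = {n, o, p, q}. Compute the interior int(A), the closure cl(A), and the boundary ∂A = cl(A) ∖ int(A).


int(A) = {n, o, p, q}, cl(A) = {m, n, o, p, q}, ∂A = {m}.

Closed sets in (X, τ) are complements of opens:
  closed(X, τ) = {∅, {m}, {o}, {m, o}, {m, p}, {m, n, p}, {m, o, p}, {m, n, o, p}, {m, n, p, q}, {m, n, o, p, q}}.
int(A) = ⋃ {U ∈ τ : U ⊆ A}. Opens contained in A: ∅, {o}, {q}, {n, q}, {o, q}, {n, o, q}, {n, p, q}, {n, o, p, q}.
Taking the union of these: int(A) = {n, o, p, q}.
cl(A) = ⋂ {C closed : A ⊆ C}. Closed sets containing A: {m, n, o, p, q}.
Intersecting these: cl(A) = {m, n, o, p, q}.
∂A = cl(A) ∖ int(A) = {m, n, o, p, q} ∖ {n, o, p, q} = {m}.


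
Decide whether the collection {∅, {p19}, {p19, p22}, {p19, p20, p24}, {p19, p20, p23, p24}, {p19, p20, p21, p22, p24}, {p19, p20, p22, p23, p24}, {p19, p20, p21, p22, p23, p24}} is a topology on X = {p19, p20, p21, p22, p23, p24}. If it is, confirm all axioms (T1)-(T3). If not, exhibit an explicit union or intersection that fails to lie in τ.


τ is NOT a topology on X.

Axiom (T1): ∅ ∈ τ? Yes; X ∈ τ? Yes.
Axiom (T2/T3): check pairwise unions and intersections of members of τ.
Counterexample for (T2): {p19, p22} ∪ {p19, p20, p24} = {p19, p20, p22, p24} ∉ τ. Therefore τ is NOT a topology.


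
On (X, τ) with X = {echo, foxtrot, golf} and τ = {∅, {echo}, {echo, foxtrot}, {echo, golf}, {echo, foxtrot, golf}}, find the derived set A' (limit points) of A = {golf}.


A' = ∅

For each x ∈ X, list the open sets U ∈ τ with x ∈ U, then check whether U ∩ (A ∖ {x}) ≠ ∅ for every such U.
  x = echo: open {echo} ∋ x has {echo} ∩ (A ∖ {echo}) = ∅, so x is NOT a limit point.
  x = foxtrot: open {echo, foxtrot} ∋ x has {echo, foxtrot} ∩ (A ∖ {foxtrot}) = ∅, so x is NOT a limit point.
  x = golf: open {echo, golf} ∋ x has {echo, golf} ∩ (A ∖ {golf}) = ∅, so x is NOT a limit point.
Collecting: A' = ∅.


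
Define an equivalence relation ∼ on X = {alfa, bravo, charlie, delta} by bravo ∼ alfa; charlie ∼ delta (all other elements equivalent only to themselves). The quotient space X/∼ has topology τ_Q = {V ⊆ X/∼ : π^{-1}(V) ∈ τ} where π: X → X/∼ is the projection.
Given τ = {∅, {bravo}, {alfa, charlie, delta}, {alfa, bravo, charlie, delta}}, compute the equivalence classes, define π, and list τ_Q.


X/∼ = {[alfa=bravo], [charlie=delta]}; |τ_Q| = 2.

Equivalence classes: [alfa=bravo], [charlie=delta].
Quotient map π: X → X/∼ sends alfa ↦ [alfa=bravo], bravo ↦ [alfa=bravo], charlie ↦ [charlie=delta], delta ↦ [charlie=delta].
For each subset V ⊆ X/∼, compute π^{-1}(V) ⊆ X and check whether π^{-1}(V) ∈ τ. V is open in τ_Q iff π^{-1}(V) ∈ τ.
  V = {}: π^{-1}(V) = ∅ ∈ τ ✓.
  V = {[alfa=bravo]}: π^{-1}(V) = {alfa, bravo} ∉ τ ✗.
  V = {[charlie=delta]}: π^{-1}(V) = {charlie, delta} ∉ τ ✗.
  V = {[alfa=bravo], [charlie=delta]}: π^{-1}(V) = {alfa, bravo, charlie, delta} ∈ τ ✓.
Open sets in the quotient: τ_Q = {{}, {[alfa=bravo], [charlie=delta]}} (2 elements).


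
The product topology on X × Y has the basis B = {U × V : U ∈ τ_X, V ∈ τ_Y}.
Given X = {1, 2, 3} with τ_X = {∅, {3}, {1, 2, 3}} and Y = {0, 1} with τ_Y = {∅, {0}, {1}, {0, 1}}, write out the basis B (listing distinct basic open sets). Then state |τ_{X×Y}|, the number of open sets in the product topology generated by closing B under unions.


Basis B = {∅ × ∅, {3} × {0}, {3} × {1}, {3} × {0, 1}, {1, 2, 3} × {0}, {1, 2, 3} × {1}, {1, 2, 3} × {0, 1}}; |τ_{X×Y}| = 9.

Enumerate products U × V with U ∈ τ_X, V ∈ τ_Y (deduplicated):
  ∅ × ∅ = {} (∅)
  {3} × {0} = {(3,0)}
  {3} × {1} = {(3,1)}
  {3} × {0, 1} = {(3,0), (3,1)}
  {1, 2, 3} × {0} = {(1,0), (2,0), (3,0)}
  {1, 2, 3} × {1} = {(1,1), (2,1), (3,1)}
  {1, 2, 3} × {0, 1} = {(1,0), (1,1), (2,0), (2,1), (3,0), (3,1)}
These 7 distinct sets form the basis B.
Close under arbitrary unions to get τ_{X×Y}; counting gives |τ_{X×Y}| = 9.
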